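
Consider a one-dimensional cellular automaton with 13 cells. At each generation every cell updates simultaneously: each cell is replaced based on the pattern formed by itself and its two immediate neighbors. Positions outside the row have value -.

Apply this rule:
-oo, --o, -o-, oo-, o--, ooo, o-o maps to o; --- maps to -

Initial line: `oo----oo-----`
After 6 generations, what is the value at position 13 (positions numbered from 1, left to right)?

generation 1: ooo--oooo----
generation 2: oooooooooo---
generation 3: ooooooooooo--
generation 4: oooooooooooo-
generation 5: ooooooooooooo
generation 6: ooooooooooooo
position 13 holds o

o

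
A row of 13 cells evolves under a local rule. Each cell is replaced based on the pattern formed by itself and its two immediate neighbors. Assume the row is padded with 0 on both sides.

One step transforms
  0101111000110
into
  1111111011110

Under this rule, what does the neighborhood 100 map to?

At position 7 the neighborhood is 100; the next row has 0 there.

0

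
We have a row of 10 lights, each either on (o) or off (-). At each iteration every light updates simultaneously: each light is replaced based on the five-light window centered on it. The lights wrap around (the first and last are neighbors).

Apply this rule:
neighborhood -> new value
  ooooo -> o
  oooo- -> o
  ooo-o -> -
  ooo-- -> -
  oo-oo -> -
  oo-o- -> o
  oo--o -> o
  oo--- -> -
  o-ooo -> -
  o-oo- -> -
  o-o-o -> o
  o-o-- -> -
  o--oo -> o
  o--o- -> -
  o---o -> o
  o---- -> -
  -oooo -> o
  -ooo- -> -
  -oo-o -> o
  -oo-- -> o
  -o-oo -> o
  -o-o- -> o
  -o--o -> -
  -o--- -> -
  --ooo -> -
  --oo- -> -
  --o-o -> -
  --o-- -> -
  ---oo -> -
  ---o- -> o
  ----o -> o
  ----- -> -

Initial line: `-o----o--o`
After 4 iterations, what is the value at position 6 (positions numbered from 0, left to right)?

iteration 1: o---oo----
iteration 2: --o--o--oo
iteration 3: o------o-o
iteration 4: o----oo-o-
position 6 holds o

o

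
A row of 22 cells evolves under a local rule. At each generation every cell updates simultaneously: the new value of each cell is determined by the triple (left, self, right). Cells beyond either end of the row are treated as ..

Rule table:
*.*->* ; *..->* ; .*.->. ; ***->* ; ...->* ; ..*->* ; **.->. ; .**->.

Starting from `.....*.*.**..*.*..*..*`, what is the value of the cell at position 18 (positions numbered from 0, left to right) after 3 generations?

*****.*.*..**.*.**.**.
.***.*.*.**..*.*..*..*
*.*.*.*.*..**.*.**.**.
position 18 holds .

.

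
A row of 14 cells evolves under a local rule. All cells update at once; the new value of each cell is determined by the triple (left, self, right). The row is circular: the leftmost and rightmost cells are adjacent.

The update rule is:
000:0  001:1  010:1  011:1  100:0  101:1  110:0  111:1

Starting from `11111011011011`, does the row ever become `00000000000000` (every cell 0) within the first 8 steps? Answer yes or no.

11110110110111
11101101101111
11011011011111
10110110111111
01101101111111
11011011111110
10110111111101
01101111111011
step 8 is 01101111111011, still not uniform 0

no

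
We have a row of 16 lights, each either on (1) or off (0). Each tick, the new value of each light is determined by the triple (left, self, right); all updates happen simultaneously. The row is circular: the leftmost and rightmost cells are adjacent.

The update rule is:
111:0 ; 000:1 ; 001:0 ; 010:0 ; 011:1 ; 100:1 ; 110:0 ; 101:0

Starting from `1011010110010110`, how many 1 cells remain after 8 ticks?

7

0010000101000100
1001110000110011
0101001110101010
0000101000000001
1110000111111100
1001110100000010
0101000011111000
0000111010000111
count of 1: 7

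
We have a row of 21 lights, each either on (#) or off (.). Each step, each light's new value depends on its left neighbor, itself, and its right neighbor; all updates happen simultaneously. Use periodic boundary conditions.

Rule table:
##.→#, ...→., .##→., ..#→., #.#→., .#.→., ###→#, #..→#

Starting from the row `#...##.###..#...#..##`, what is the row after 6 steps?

.#..###...#..###..#..

##...#..###..#...#..#
###...#..###..#...#..
.###...#..###..#...#.
..###...#..###..#...#
#..###...#..###..#...
.#..###...#..###..#..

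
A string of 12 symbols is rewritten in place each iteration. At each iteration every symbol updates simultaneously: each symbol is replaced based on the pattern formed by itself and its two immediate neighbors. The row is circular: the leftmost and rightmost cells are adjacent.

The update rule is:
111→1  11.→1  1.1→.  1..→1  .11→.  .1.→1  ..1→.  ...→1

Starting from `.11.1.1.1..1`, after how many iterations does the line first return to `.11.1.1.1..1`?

12

..1.1.1.11.1
1.1.1.1..1.1
1.1.1.11.1..
1.1.1..1.11.
1.1.11.1..1.
1.1..1.11.1.
1.11.1..1.1.
1..1.11.1.1.
11.1..1.1.1.
.1.11.1.1.1.
.1..1.1.1.11
.11.1.1.1..1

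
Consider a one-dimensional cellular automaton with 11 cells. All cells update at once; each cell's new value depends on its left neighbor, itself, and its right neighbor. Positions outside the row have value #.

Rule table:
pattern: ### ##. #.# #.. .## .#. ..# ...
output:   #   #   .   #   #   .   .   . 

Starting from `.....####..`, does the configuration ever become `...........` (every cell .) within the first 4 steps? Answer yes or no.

#....#####.
##...#####.
###..#####.
####.#####.
step 4 is ####.#####., still not uniform .

no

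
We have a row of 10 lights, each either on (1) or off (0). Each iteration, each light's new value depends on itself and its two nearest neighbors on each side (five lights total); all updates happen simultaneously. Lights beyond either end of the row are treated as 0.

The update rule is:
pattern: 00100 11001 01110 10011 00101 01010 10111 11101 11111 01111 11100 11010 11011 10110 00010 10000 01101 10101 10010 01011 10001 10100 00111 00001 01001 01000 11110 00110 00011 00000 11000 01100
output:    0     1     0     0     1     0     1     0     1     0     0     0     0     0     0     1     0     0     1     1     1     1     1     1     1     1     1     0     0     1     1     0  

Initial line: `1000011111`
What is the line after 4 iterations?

0111010110
0100001001
0011100110
1010010001

1010010001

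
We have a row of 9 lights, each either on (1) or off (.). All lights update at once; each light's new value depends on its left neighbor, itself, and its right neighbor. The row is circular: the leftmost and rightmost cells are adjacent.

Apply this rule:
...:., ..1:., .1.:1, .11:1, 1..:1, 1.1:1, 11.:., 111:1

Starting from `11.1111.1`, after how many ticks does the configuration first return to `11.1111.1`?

9

1.1111.11
.1111.111
1111.111.
111.111.1
11.111.11
1.111.111
.111.1111
111.1111.
11.1111.1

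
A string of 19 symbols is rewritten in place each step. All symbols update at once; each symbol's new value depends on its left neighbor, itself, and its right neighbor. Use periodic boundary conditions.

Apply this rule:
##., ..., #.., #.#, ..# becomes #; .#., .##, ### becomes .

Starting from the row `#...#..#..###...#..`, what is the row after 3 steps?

###.##.##..####.##.

.###.##.##..####.##
#..##.##.###...##.#
###.##.##..####.##.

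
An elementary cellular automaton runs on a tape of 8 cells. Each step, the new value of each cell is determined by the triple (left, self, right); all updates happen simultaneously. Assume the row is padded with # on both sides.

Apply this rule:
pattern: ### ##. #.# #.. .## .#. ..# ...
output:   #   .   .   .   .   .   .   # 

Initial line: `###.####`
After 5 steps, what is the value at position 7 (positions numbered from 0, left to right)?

##...###
#..#..##
.......#
.#####..
..###...
position 7 holds .

.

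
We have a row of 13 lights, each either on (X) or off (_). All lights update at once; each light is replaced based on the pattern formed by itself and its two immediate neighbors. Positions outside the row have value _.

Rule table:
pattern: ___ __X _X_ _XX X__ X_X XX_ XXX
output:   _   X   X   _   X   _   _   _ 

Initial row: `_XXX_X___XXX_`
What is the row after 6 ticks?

___X_XXXXXX__

X____XX_X___X
XX__X___XX_XX
__XXXX_X_____
_X_____XX____
XXX___X__X___
___X_XXXXXX__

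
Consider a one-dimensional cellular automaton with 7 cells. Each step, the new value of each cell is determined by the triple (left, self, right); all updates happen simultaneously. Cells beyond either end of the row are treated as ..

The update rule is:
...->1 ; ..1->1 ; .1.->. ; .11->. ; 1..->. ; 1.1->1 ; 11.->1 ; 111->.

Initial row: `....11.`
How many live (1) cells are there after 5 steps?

4

step 1: 1111.1.
step 2: ...11..
step 3: 111.1.1
step 4: ..11.1.
step 5: 11.11..
count of 1: 4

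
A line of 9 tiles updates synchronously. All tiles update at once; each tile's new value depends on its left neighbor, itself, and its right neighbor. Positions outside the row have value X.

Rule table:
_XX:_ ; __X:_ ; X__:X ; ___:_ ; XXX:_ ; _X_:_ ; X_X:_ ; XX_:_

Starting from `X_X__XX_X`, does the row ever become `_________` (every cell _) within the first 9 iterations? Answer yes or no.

___X_____
X___X____
_X___X___
__X___X__
X__X___X_
_X__X____
__X__X___
X__X__X__
_X__X__X_
iteration 9 is _X__X__X_, still not uniform _

no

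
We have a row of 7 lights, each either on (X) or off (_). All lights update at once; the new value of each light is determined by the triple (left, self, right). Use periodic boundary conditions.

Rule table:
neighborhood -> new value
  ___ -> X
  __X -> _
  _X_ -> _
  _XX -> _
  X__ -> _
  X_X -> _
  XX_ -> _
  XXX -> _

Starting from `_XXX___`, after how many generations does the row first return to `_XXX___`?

2

generation 1: _____XX
generation 2: _XXX___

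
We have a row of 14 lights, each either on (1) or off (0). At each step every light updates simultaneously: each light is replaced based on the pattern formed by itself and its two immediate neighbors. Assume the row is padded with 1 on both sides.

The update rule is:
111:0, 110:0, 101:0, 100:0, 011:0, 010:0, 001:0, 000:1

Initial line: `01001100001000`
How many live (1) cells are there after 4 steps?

00000001100010
01111100001000
00000001100010  (repeats step 1; period 2)
step 4: 01111100001000
count of 1: 6

6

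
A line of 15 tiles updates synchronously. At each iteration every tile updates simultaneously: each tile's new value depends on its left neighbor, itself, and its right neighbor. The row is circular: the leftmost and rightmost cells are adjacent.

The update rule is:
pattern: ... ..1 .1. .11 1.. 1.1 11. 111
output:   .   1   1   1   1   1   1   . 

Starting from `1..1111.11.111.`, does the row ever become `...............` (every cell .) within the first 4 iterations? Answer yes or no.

1111..111111.11
...1111....111.
..11..11..11.11
111111111111111
iteration 4 is 111111111111111, still not uniform .

no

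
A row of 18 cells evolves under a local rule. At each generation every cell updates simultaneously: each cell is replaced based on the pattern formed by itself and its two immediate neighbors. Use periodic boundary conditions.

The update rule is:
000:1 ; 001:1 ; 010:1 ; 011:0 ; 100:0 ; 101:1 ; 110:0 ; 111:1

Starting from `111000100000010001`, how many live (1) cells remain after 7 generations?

generation 1: 110011101111110110
generation 2: 000101010111101001
generation 3: 011111111011011011
generation 4: 101111110100100100
generation 5: 110111101101101101
generation 6: 101011010010010010
generation 7: 111100110110110111
count of 1: 13

13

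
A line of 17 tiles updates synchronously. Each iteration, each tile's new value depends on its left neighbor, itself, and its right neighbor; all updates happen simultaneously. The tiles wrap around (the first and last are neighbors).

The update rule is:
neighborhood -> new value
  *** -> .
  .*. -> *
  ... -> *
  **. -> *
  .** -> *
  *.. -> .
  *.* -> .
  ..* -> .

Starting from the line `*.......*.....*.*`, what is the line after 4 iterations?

*.*.*.*.*.*.*.*.*

iteration 1: *.*****.*.***.*.*
iteration 2: *.*...*.*.*.*.*.*
iteration 3: *.*.*.*.*.*.*.*.*
iteration 4: *.*.*.*.*.*.*.*.*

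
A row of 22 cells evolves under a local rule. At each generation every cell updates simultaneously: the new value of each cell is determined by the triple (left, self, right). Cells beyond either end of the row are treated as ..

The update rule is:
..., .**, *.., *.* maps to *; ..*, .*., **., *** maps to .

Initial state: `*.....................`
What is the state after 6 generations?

..**..................

.*********************
.*....................
..********************
*.*...................
.*.*******************
..**..................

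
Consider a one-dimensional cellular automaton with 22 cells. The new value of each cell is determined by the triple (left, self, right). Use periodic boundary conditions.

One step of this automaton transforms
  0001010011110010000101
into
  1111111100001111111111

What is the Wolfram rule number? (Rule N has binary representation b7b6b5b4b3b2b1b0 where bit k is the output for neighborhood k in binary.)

55

position 9: 111 → 0  (bit 7 = 0)
position 11: 110 → 0  (bit 6 = 0)
position 4: 101 → 1  (bit 5 = 1)
position 0: 100 → 1  (bit 4 = 1)
position 8: 011 → 0  (bit 3 = 0)
position 3: 010 → 1  (bit 2 = 1)
position 2: 001 → 1  (bit 1 = 1)
position 1: 000 → 1  (bit 0 = 1)
bits b7..b0 = 00110111 = 55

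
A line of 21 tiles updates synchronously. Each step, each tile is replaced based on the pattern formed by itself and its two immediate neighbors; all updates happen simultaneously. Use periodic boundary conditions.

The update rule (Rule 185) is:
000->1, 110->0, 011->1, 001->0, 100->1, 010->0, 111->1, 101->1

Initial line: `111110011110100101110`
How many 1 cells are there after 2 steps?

14

step 1: 111101011101010011101
step 2: 111010111010101011011
count of 1: 14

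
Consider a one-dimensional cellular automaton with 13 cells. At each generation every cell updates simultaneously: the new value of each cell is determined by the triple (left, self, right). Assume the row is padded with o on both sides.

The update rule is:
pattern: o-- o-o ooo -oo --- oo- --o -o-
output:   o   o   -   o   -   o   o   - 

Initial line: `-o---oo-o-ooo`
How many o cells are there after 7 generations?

o-o-oooo-oo--
oo-oo--oooooo
-ooooooo-----
oo-----oo---o
-oo---oooo-oo
oooo-oo--ooo-
---ooooooo-oo
count of o: 9

9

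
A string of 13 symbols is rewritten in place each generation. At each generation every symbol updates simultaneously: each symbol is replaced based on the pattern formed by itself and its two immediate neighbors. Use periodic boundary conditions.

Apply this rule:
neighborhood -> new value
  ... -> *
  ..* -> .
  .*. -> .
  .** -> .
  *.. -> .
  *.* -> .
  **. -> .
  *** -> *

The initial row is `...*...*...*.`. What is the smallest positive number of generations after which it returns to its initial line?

2

**...*...*...
...*...*...*.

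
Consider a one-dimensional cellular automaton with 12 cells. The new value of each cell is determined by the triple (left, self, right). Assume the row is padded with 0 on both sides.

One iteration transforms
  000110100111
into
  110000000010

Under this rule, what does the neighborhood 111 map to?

1

At position 10 the neighborhood is 111; the next row has 1 there.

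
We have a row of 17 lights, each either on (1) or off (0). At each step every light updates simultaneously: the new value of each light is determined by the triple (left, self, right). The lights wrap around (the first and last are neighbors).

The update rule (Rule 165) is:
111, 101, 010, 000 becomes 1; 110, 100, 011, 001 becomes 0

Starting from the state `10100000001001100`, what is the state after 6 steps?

01101100011110111

11101111101000000
01010111011011110
01111010100101100
00110111100110001
00001011000000101
01101100011110111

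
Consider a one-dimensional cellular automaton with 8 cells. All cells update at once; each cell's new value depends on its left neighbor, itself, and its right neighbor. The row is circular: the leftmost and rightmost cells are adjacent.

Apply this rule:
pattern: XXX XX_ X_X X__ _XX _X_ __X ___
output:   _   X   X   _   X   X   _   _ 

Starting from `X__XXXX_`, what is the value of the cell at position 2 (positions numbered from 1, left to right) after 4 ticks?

X__X__XX
X__X__X_
X__X__XX  (repeats tick 1; period 2)
tick 4: X__X__X_
position 2 holds _

_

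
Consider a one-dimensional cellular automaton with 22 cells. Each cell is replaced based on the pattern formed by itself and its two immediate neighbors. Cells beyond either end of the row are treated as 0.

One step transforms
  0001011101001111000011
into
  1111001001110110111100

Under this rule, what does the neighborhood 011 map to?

At position 5 the neighborhood is 011; the next row has 0 there.

0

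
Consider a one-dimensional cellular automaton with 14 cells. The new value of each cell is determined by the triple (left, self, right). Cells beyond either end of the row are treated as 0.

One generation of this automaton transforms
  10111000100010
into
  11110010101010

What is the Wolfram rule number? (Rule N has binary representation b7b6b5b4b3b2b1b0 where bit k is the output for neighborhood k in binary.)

position 3: 111 → 1  (bit 7 = 1)
position 4: 110 → 0  (bit 6 = 0)
position 1: 101 → 1  (bit 5 = 1)
position 5: 100 → 0  (bit 4 = 0)
position 2: 011 → 1  (bit 3 = 1)
position 0: 010 → 1  (bit 2 = 1)
position 7: 001 → 0  (bit 1 = 0)
position 6: 000 → 1  (bit 0 = 1)
bits b7..b0 = 10101101 = 173

173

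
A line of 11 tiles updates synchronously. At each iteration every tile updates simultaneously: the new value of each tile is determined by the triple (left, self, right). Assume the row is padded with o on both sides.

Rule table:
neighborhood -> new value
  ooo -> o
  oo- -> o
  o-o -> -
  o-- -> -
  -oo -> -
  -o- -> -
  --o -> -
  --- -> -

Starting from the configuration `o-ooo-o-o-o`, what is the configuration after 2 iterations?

o--oo------
o---o------

o---o------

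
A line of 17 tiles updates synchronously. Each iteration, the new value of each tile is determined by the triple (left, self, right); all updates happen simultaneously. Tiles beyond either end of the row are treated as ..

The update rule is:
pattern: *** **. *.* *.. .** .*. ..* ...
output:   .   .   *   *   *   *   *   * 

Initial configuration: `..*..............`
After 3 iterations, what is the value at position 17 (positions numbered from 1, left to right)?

*****************
*................
*****************
position 17 holds *

*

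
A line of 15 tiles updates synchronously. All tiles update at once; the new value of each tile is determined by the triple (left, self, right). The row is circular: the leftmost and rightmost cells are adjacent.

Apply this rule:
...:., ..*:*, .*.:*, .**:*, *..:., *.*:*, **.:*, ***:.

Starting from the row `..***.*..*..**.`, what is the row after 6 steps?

***...*.**.*.**

.**.***.**.***.
*****.******.*.
*...***....****
*..**.*...**...
*.*****..***..*
***...*.**.*.**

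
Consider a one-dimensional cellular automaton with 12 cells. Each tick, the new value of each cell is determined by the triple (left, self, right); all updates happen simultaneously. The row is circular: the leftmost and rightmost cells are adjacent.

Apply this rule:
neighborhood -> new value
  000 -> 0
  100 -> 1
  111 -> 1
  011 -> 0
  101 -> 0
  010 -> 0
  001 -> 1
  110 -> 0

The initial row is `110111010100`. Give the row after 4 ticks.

000010000011
100101000100
011000101011
000101000000

000101000000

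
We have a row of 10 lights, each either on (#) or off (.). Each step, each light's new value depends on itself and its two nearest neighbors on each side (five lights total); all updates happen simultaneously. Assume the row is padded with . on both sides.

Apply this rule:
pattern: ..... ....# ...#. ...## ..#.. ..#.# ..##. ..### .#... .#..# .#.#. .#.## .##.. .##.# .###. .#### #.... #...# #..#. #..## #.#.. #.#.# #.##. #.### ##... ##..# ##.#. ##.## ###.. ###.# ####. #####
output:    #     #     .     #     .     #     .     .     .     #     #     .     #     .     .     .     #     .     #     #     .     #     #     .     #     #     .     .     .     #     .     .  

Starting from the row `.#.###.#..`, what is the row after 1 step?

.#...#...#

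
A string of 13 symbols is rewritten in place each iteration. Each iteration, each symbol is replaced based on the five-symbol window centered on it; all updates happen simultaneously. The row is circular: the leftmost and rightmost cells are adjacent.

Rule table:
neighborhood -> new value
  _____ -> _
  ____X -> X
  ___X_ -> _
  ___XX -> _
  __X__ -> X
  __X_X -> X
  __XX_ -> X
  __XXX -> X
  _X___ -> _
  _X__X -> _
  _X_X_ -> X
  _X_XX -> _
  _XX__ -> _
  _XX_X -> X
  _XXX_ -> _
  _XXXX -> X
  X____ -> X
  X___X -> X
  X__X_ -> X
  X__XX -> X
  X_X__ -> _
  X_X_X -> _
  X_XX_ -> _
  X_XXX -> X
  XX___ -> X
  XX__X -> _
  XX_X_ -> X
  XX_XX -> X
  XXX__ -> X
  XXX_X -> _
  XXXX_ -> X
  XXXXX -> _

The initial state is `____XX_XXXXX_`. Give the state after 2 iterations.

X_X_XXXXX_XXX
_X__XX_X_XXXX

_X__XX_X_XXXX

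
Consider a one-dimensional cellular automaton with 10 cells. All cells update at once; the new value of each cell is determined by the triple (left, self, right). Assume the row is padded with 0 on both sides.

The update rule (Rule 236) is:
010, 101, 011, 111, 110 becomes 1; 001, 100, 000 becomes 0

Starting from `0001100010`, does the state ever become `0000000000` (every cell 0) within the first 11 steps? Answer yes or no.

no

step 1: 0001100010  (fixed point — unchanged through step 11)
step 11 is 0001100010, still not uniform 0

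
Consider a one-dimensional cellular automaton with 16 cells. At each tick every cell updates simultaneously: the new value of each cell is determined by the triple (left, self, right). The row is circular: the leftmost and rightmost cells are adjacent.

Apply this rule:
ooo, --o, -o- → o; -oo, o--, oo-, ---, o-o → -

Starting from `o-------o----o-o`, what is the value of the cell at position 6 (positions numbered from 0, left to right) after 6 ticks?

-

-------oo---oo--
------o----o----
-----oo---oo----
----o----o------
---oo---oo------
--o----o--------
position 6 holds -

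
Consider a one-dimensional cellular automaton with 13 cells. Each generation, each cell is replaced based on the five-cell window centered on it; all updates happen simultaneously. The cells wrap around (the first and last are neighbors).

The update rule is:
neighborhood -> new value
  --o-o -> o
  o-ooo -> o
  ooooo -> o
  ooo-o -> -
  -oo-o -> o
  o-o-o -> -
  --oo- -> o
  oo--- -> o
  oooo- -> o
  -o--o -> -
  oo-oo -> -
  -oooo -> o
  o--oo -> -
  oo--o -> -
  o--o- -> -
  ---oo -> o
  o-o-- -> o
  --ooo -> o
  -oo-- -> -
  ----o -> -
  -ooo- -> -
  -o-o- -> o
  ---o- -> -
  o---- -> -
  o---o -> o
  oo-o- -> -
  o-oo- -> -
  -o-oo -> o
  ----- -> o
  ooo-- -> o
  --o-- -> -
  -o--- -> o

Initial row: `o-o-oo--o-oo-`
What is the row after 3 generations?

-o-o----oo-o-
-oooo--ooo-o-
-oooo--o---o-

-oooo--o---o-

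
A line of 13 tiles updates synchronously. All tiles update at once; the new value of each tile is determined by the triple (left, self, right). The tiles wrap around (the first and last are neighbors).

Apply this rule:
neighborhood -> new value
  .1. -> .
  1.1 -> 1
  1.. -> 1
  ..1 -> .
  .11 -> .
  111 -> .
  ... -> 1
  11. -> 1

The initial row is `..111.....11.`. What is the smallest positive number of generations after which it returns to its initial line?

26

1...11111..11
111.....11...
..11111..111.
1.....11...11
11111..111...
....11...111.
111..111...11
..11...111...
1..111...1111
11...111.....
.111...11111.
...111.....11
11...11111..1
.111.....11..
...11111..111
11.....11...1
.11111..111..
.....11...111
1111..111...1
...11...111..
11..111...111
.11...111....
..111...11111
1...111.....1
111...11111..
..111.....11.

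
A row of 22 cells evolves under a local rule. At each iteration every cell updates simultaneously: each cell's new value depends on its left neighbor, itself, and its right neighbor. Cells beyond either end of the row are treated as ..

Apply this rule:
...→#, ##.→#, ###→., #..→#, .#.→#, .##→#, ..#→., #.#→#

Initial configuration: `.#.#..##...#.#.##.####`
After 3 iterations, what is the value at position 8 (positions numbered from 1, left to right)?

.####.####.########..#
.#..###..###......##.#
.##.#.##.#.######.####
position 8 holds #

#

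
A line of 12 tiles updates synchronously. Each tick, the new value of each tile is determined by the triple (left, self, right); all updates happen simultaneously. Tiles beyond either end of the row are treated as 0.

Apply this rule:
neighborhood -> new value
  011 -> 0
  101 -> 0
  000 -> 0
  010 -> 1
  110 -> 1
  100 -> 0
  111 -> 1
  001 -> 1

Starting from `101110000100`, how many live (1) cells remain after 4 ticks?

100110001100
101010010100
101010110100
101010010100
count of 1: 5

5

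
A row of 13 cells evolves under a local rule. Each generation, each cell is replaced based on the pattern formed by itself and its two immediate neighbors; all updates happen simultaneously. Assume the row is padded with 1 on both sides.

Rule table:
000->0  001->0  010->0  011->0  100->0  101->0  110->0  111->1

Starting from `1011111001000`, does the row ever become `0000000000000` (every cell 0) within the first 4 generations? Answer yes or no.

yes

generation 1: 0001110000000
generation 2: 0000100000000
generation 3: 0000000000000
all cells are 0 at generation 3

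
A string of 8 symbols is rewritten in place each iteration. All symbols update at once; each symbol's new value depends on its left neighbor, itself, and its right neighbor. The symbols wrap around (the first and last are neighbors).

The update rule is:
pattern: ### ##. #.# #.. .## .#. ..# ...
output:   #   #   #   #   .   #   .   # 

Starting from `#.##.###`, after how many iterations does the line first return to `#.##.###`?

8

##.##.##
###.##.#
####.##.
.####.##
#.####.#
##.####.
.##.####
#.##.###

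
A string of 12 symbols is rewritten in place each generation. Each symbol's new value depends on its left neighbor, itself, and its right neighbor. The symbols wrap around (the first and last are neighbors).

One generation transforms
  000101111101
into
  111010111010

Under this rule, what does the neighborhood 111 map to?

1

At position 6 the neighborhood is 111; the next row has 1 there.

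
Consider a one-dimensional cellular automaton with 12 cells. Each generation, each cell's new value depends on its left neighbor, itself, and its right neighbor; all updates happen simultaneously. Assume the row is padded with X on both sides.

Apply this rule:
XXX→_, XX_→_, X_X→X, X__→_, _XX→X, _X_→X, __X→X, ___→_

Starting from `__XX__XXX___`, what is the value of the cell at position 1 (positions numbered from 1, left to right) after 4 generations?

_

_XX__XX____X
XX__XX____XX
___XX____XX_
__XX____XX_X
position 1 holds _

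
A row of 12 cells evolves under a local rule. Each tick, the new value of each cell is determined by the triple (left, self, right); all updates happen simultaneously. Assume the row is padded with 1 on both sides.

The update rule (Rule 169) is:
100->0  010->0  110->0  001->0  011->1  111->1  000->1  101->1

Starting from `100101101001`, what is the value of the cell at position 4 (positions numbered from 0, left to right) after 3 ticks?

tick 1: 000011010001
tick 2: 011010100101
tick 3: 110101000011
position 4 holds 0

0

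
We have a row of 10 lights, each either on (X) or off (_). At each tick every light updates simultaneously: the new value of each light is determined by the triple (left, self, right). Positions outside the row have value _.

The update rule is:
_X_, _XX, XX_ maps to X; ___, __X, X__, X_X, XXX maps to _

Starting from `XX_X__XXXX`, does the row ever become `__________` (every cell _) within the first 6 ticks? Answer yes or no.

tick 1: XX_X__X__X
tick 2: XX_X__X__X  (fixed point — unchanged through tick 6)
tick 6 is XX_X__X__X, still not uniform _

no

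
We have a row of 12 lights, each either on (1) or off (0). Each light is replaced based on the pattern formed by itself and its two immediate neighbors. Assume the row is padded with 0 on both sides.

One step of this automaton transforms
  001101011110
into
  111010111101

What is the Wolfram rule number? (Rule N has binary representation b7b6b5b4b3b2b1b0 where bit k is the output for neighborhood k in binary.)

187

position 8: 111 → 1  (bit 7 = 1)
position 3: 110 → 0  (bit 6 = 0)
position 4: 101 → 1  (bit 5 = 1)
position 11: 100 → 1  (bit 4 = 1)
position 2: 011 → 1  (bit 3 = 1)
position 5: 010 → 0  (bit 2 = 0)
position 1: 001 → 1  (bit 1 = 1)
position 0: 000 → 1  (bit 0 = 1)
bits b7..b0 = 10111011 = 187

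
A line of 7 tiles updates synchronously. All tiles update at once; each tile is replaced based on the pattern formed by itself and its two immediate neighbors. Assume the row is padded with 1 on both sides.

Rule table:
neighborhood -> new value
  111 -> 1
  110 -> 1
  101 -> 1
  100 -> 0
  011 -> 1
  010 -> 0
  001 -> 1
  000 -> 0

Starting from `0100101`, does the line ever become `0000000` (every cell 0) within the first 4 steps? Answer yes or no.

no

1001011
1010111
1101111
1111111
step 4 is 1111111, still not uniform 0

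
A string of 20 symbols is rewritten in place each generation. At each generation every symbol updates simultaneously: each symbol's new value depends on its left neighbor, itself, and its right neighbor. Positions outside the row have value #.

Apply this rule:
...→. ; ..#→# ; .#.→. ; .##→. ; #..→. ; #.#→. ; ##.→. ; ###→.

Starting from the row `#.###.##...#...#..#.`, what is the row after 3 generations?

generation 1: ..........#...#..#..
generation 2: .........#...#..#..#
generation 3: ........#...#..#..#.

........#...#..#..#.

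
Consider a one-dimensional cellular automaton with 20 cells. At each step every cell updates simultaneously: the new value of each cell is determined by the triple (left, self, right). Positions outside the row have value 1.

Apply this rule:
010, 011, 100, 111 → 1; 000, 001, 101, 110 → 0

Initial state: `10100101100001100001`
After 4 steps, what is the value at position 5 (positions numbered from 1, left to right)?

00110101010001010001
10100101011001011001
00110101010101010101
10100101010101010101
position 5 holds 0

0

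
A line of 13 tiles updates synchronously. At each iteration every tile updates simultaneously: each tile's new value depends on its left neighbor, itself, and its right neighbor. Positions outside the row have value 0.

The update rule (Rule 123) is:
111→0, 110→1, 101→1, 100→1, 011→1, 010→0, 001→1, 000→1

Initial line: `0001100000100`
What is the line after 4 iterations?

1100000001110

iteration 1: 1111111111011
iteration 2: 1000000001111
iteration 3: 0111111111001
iteration 4: 1100000001110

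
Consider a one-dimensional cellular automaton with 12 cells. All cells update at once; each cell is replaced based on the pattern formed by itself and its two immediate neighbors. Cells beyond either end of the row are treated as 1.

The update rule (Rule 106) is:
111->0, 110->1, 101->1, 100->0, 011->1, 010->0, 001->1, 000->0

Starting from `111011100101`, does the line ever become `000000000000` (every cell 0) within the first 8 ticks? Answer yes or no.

tick 1: 001110101011
tick 2: 011011010110
tick 3: 111111101111
tick 4: 000000111000
tick 5: 000001101001
tick 6: 000011110011
tick 7: 000110010110
tick 8: 001110101111
tick 8 is 001110101111, still not uniform 0

no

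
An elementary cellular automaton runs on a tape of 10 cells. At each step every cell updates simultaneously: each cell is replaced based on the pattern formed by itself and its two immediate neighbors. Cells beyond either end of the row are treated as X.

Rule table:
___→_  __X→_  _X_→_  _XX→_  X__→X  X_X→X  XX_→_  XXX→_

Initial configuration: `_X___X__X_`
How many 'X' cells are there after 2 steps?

X_X___X__X
_X_X___X__
count of X: 3

3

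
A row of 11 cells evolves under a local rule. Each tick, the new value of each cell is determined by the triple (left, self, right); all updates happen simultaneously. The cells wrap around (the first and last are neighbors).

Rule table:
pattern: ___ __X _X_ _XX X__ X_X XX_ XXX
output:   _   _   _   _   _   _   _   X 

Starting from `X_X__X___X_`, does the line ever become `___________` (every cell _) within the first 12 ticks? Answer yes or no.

yes

___________
all cells are _ at tick 1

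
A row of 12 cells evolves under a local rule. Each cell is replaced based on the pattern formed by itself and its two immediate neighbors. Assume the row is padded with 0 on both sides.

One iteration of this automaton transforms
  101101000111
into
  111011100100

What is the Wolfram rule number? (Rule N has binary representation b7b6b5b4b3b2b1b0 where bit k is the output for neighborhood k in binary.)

60

position 10: 111 → 0  (bit 7 = 0)
position 3: 110 → 0  (bit 6 = 0)
position 1: 101 → 1  (bit 5 = 1)
position 6: 100 → 1  (bit 4 = 1)
position 2: 011 → 1  (bit 3 = 1)
position 0: 010 → 1  (bit 2 = 1)
position 8: 001 → 0  (bit 1 = 0)
position 7: 000 → 0  (bit 0 = 0)
bits b7..b0 = 00111100 = 60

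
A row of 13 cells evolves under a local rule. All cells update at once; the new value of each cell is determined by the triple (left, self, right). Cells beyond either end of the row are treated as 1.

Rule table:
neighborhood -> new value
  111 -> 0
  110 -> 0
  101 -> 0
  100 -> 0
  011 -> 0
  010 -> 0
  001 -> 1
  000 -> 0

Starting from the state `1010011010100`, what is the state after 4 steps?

0100000001001

step 1: 0000100000001
step 2: 0001000000010
step 3: 0010000000100
step 4: 0100000001001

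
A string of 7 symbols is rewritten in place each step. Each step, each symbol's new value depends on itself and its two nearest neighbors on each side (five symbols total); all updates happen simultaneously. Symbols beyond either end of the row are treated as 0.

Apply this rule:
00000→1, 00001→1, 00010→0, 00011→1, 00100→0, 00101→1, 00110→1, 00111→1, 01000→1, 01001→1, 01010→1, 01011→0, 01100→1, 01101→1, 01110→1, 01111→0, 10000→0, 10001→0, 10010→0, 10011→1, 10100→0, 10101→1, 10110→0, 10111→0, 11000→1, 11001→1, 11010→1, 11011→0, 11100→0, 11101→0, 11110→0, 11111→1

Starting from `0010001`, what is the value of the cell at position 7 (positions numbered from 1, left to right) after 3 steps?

1001000
0100101
0010110
position 7 holds 0

0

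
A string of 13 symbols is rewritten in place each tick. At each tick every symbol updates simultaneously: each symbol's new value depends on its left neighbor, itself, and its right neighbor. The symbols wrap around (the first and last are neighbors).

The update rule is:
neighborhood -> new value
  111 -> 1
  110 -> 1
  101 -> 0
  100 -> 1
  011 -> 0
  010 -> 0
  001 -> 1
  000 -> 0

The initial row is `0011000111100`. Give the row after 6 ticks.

tick 1: 0101101011110
tick 2: 1000100001111
tick 3: 1101010010111
tick 4: 1100001100011
tick 5: 1110010110101
tick 6: 1111100010000

1111100010000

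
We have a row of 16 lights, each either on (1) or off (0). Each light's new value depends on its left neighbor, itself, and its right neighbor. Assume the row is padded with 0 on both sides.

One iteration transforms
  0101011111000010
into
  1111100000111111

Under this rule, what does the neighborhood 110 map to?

0

At position 9 the neighborhood is 110; the next row has 0 there.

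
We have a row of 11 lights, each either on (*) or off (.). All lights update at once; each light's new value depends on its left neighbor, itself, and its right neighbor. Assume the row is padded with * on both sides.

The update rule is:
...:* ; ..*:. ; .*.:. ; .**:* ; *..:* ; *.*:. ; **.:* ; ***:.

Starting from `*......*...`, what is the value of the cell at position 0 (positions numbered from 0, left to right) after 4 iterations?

.

iteration 1: ******..**.
iteration 2: .....**.**.
iteration 3: ****.**.**.
iteration 4: ...*.**.**.
position 0 holds .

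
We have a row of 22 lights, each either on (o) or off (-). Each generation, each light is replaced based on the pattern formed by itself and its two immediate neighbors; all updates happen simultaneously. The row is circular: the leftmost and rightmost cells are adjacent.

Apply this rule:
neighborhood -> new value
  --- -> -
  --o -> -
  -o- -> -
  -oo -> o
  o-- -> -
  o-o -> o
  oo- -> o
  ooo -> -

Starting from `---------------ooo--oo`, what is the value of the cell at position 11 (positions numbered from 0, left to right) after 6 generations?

---------------o-o--oo
----------------o---oo
--------------------oo
--------------------oo  (fixed point — unchanged through generation 6)
position 11 holds -

-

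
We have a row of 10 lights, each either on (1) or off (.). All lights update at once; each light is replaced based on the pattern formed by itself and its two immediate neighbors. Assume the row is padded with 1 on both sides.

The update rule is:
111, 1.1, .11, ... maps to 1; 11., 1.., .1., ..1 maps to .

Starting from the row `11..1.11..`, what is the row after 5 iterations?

iteration 1: 1....11...
iteration 2: ..11.1..1.
iteration 3: ..1.1....1
iteration 4: ...1..11.1
iteration 5: .1....1.11

.1....1.11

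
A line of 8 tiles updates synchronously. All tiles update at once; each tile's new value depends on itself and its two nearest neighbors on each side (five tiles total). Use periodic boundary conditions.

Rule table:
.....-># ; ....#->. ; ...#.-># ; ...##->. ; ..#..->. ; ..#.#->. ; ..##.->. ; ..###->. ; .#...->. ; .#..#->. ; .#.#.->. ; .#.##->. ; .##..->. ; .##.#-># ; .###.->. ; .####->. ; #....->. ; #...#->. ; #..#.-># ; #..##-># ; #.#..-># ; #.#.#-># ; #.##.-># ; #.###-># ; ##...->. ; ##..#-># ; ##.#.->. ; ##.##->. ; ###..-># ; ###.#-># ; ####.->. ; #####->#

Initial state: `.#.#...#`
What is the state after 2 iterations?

iteration 1: .#.#..#.
iteration 2: #..#.#..

#..#.#..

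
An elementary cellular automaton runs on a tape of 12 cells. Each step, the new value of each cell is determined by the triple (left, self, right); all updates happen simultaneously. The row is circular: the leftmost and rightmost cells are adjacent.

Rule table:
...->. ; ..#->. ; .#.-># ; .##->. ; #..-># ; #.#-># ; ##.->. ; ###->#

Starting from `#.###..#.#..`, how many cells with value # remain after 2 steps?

8

##.#.#.####.
..#####.##.#
count of #: 8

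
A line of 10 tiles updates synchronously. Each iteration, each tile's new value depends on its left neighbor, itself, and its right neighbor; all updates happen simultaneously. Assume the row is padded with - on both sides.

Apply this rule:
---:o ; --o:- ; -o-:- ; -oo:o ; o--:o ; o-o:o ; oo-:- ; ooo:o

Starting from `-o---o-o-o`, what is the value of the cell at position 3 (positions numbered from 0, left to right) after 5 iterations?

o

--oo--o-o-
o-o-o--o-o
-o-o-o--o-
--o-o-o--o
o--o-o-o--
position 3 holds o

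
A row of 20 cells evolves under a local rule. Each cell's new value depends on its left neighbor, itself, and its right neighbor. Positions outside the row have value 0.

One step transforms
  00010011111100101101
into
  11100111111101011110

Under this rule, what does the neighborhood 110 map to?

At position 11 the neighborhood is 110; the next row has 1 there.

1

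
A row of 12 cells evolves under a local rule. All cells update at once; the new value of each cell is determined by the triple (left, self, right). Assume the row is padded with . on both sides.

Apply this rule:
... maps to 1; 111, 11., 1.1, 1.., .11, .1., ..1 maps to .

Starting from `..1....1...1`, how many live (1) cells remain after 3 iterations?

1...11...1..
..1....1...1  (repeats iteration 0; period 2)
iteration 3: 1...11...1..
count of 1: 4

4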